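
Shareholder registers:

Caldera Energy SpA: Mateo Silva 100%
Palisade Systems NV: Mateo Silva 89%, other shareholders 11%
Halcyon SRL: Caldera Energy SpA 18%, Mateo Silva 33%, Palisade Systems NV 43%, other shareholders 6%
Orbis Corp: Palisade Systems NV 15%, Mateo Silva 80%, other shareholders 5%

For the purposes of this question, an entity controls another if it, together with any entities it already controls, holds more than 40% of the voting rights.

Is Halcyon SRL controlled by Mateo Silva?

Yes

Mateo holds 100% of Caldera, so Mateo controls Caldera.
Mateo holds 89% of Palisade, so Mateo controls Palisade.
Caldera and Mateo and Palisade together hold 18% + 33% + 43% = 94% of Halcyon, so Mateo controls Halcyon.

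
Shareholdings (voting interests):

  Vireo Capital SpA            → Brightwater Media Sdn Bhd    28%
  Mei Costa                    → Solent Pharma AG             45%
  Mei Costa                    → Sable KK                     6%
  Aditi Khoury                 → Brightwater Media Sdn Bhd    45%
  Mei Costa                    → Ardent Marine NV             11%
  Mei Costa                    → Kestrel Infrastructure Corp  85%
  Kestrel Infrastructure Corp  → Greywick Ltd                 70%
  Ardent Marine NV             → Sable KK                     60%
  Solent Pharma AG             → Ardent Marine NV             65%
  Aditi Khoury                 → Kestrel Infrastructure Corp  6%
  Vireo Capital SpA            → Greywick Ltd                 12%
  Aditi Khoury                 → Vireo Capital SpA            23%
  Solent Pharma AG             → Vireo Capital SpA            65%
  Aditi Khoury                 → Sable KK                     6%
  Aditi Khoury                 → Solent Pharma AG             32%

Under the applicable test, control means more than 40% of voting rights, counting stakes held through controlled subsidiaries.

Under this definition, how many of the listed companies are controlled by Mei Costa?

Mei holds 45% of Solent, so Mei controls Solent.
Solent holds 65% of Vireo, so Mei controls Vireo.
Solent and Mei together hold 65% + 11% = 76% of Ardent, so Mei controls Ardent.
Mei holds 85% of Kestrel, so Mei controls Kestrel.
Ardent and Mei together hold 60% + 6% = 66% of Sable, so Mei controls Sable.
Vireo and Kestrel together hold 12% + 70% = 82% of Greywick, so Mei controls Greywick.
No other company's threshold is met.
Mei controls 6 companies.

6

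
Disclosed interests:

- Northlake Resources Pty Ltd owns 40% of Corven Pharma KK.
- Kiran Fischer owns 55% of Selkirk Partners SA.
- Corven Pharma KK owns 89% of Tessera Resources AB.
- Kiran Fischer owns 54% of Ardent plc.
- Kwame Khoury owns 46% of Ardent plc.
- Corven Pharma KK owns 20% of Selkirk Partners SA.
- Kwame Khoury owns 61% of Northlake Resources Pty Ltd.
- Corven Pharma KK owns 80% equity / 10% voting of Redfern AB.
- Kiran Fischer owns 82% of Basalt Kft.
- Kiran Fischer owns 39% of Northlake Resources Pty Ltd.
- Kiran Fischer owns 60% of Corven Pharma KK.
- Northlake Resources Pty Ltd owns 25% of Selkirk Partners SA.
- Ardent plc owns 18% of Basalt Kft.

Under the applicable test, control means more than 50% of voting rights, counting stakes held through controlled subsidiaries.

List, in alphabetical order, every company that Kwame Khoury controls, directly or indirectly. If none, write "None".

Northlake Resources Pty Ltd

Kwame holds 61% of Northlake, so Kwame controls Northlake.
No other company's threshold is met.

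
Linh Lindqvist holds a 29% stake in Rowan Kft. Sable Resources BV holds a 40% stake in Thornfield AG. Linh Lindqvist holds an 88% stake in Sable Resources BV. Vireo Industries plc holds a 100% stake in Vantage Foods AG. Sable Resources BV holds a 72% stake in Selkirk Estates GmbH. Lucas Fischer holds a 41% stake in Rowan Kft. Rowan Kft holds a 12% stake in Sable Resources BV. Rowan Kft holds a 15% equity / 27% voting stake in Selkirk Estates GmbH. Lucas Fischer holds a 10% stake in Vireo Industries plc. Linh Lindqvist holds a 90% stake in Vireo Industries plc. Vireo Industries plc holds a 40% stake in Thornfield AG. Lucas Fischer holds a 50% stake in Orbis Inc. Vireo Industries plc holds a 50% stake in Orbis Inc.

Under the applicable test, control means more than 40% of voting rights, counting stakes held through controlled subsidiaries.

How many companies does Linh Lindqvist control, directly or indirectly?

Linh holds 90% of Vireo, so Linh controls Vireo.
Linh holds 88% of Sable, so Linh controls Sable.
Vireo holds 50% of Orbis, so Linh controls Orbis.
Vireo and Sable together hold 40% + 40% = 80% of Thornfield, so Linh controls Thornfield.
Sable holds 72% of Selkirk, so Linh controls Selkirk.
Vireo holds 100% of Vantage, so Linh controls Vantage.
No other company's threshold is met.
Linh controls 6 companies.

6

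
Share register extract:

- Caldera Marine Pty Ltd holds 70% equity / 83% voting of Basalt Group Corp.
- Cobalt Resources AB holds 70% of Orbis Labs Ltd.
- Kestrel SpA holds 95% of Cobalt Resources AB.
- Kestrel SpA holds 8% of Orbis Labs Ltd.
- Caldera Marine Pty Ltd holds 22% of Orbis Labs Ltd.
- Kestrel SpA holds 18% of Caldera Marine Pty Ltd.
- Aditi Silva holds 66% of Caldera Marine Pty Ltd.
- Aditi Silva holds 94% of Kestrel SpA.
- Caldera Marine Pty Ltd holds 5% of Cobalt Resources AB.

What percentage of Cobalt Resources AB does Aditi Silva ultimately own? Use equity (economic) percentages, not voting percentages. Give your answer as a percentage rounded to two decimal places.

93.45%

Aditi reaches Cobalt along 3 paths.
Via Kestrel: 94% × 95% = 89.3%.
Via Kestrel → Caldera: 94% × 18% × 5% = 0.846%.
Via Caldera: 66% × 5% = 3.3%.
Total: 89.3% + 0.846% + 3.3% = 93.446%.
Rounded: 93.45%.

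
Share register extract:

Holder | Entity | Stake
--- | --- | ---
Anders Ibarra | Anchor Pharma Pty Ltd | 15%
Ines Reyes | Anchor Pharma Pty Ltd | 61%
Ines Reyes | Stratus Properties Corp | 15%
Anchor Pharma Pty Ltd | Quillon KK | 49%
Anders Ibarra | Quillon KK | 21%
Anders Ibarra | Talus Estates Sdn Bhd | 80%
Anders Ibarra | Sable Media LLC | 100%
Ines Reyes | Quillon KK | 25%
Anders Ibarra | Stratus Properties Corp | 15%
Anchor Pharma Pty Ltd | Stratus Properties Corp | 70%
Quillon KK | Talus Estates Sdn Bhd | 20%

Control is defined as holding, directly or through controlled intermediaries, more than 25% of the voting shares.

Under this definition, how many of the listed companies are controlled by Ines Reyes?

3

Ines holds 61% of Anchor, so Ines controls Anchor.
Ines and Anchor together hold 25% + 49% = 74% of Quillon, so Ines controls Quillon.
Ines and Anchor together hold 15% + 70% = 85% of Stratus, so Ines controls Stratus.
No other company's threshold is met.
Ines controls 3 companies.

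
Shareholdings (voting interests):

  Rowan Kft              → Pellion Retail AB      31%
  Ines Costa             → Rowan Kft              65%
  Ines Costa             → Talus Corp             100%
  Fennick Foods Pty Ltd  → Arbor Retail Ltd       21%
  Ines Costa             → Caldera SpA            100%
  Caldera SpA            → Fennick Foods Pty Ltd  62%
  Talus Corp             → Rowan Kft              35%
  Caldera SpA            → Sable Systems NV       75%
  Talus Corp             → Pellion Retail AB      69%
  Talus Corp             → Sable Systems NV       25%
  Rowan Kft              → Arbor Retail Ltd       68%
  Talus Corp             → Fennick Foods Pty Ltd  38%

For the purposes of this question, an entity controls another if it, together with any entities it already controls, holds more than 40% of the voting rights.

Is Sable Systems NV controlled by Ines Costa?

Ines holds 100% of Caldera, so Ines controls Caldera.
Ines holds 100% of Talus, so Ines controls Talus.
Caldera and Talus together hold 75% + 25% = 100% of Sable, so Ines controls Sable.

Yes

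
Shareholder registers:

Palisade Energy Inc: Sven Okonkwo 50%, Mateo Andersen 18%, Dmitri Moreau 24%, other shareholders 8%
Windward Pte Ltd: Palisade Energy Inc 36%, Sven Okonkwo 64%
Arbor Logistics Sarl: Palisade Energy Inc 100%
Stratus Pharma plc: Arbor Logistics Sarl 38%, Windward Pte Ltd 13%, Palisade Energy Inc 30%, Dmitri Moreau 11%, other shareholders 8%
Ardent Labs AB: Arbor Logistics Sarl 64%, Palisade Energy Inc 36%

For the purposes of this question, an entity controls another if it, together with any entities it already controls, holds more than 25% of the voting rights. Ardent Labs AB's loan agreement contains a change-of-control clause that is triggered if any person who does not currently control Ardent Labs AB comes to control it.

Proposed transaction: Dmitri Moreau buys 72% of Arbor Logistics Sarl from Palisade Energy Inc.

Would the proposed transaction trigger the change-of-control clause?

The purchase adds only to Dmitri's holdings (Palisade's stake shrinks), so Dmitri is the only person who could newly come to control Ardent.
Dmitri's largest direct stake is 24% in Palisade, which does not meet the threshold, so Dmitri controls no company.
Neither Dmitri nor any entity Dmitri controls holds any voting interest in Ardent.
So before the transaction, Dmitri does not control Ardent.
After the purchase, Dmitri holds 72% of Arbor directly, and Palisade's stake falls to 28%.
Dmitri holds 72% of Arbor, so Dmitri controls Arbor.
Arbor holds 64% of Ardent, so Dmitri controls Ardent.
Dmitri did not control Ardent before and does after, so the clause is triggered.

Yes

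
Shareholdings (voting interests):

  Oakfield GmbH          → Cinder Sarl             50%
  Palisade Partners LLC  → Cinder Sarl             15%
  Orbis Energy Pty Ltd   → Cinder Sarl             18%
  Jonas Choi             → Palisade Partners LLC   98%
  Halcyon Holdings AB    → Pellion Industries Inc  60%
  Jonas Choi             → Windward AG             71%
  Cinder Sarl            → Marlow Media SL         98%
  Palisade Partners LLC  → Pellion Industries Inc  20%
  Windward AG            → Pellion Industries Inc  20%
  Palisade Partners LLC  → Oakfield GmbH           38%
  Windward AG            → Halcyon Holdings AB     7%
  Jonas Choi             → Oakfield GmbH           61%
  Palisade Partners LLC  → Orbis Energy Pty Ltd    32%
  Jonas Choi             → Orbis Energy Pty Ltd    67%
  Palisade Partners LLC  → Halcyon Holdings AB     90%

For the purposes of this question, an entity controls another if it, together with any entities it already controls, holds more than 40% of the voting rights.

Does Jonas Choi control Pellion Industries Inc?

Yes

Jonas holds 98% of Palisade, so Jonas controls Palisade.
Jonas holds 71% of Windward, so Jonas controls Windward.
Windward and Palisade together hold 7% + 90% = 97% of Halcyon, so Jonas controls Halcyon.
Palisade and Windward and Halcyon together hold 20% + 20% + 60% = 100% of Pellion, so Jonas controls Pellion.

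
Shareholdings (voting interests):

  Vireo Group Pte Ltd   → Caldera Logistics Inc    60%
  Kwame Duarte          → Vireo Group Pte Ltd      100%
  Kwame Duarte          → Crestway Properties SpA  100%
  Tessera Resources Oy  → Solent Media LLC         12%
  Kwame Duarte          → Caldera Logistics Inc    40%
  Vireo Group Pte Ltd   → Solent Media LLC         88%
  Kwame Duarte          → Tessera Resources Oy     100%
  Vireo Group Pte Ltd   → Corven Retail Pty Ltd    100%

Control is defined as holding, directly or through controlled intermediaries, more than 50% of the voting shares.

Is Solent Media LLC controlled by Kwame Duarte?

Kwame holds 100% of Tessera, so Kwame controls Tessera.
Kwame holds 100% of Vireo, so Kwame controls Vireo.
Tessera and Vireo together hold 12% + 88% = 100% of Solent, so Kwame controls Solent.

Yes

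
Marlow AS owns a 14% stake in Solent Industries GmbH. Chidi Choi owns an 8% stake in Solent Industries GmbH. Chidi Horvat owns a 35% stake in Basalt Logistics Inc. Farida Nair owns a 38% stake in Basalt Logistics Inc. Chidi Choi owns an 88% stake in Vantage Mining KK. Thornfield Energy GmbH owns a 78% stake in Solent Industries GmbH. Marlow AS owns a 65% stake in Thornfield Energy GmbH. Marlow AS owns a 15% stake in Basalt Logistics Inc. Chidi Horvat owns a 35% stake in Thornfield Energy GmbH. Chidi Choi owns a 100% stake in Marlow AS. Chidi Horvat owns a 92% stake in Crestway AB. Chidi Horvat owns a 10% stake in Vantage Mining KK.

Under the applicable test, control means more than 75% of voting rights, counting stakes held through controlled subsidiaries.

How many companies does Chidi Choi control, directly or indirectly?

2

Chidi Choi holds 100% of Marlow, so Chidi Choi controls Marlow.
Chidi Choi holds 88% of Vantage, so Chidi Choi controls Vantage.
No other company's threshold is met.
Chidi Choi controls 2 companies.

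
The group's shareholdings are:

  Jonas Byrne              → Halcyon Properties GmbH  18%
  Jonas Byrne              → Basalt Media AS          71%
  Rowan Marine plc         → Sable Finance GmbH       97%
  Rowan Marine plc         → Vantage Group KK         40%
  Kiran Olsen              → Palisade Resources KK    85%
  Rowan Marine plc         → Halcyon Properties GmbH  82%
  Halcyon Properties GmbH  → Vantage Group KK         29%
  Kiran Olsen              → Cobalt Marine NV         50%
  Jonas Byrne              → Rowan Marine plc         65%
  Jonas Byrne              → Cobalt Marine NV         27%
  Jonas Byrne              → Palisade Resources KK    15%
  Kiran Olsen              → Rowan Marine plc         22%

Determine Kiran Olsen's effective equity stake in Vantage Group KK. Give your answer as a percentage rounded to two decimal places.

Kiran reaches Vantage along 2 paths.
Via Rowan → Halcyon: 22% × 82% × 29% = 5.2316%.
Via Rowan: 22% × 40% = 8.8%.
Total: 5.2316% + 8.8% = 14.0316%.
Rounded: 14.03%.

14.03%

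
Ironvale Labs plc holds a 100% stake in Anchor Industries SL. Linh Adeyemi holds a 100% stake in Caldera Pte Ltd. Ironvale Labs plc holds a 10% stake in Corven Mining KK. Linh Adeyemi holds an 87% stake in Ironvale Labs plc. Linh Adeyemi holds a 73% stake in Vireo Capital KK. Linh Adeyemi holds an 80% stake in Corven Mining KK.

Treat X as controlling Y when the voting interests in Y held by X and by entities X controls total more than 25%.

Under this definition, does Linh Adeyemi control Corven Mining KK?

Linh holds 87% of Ironvale, so Linh controls Ironvale.
Ironvale and Linh together hold 10% + 80% = 90% of Corven, so Linh controls Corven.

Yes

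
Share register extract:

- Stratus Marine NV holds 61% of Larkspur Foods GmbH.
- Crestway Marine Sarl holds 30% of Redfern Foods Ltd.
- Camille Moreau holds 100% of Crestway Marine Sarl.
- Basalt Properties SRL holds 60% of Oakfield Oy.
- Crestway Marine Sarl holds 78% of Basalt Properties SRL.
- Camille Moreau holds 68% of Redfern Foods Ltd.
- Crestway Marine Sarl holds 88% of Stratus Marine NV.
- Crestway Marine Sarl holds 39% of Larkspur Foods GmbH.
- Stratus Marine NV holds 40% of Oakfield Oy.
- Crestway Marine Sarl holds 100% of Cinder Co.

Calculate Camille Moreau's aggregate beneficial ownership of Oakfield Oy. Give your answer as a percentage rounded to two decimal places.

Camille reaches Oakfield along 2 paths.
Via Crestway → Stratus: 100% × 88% × 40% = 35.2%.
Via Crestway → Basalt: 100% × 78% × 60% = 46.8%.
Total: 35.2% + 46.8% = 82%.
Rounded: 82.00%.

82.00%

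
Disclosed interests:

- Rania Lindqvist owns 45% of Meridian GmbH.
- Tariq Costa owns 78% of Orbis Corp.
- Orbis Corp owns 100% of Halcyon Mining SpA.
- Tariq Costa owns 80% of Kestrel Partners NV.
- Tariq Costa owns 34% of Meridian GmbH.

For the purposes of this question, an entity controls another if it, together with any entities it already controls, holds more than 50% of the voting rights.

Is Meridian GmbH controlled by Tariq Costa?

Tariq holds 78% of Orbis, so Tariq controls Orbis.
Orbis holds 100% of Halcyon, so Tariq controls Halcyon.
Tariq holds 80% of Kestrel, so Tariq controls Kestrel.
In Meridian, Tariq's side holds only 34%, not > 50%.
So Tariq does not control Meridian.

No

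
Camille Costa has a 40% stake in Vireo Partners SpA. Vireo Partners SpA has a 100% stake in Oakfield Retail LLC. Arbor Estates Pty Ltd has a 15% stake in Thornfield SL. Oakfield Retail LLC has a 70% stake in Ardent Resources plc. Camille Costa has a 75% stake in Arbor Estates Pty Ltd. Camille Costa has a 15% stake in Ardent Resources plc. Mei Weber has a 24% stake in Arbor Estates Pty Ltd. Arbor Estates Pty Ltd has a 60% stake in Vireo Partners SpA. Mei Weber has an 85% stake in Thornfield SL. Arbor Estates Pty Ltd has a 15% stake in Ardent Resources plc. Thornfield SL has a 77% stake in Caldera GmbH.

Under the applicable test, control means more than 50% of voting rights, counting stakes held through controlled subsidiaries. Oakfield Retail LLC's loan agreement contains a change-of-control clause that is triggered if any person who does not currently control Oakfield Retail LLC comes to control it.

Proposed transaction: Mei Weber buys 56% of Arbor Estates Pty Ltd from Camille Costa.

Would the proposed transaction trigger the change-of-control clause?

The purchase adds only to Mei's holdings (Camille's stake shrinks), so Mei is the only person who could newly come to control Oakfield.
Mei holds 85% of Thornfield, so Mei controls Thornfield.
Thornfield holds 77% of Caldera, so Mei controls Caldera.
Neither Mei nor any entity Mei controls holds any voting interest in Oakfield.
So before the transaction, Mei does not control Oakfield.
After the purchase, Mei's direct stake in Arbor rises to 24% + 56% = 80%, and Camille's stake falls to 19%.
Mei holds 80% of Arbor, so Mei controls Arbor.
Arbor holds 60% of Vireo, so Mei controls Vireo.
Vireo holds 100% of Oakfield, so Mei controls Oakfield.
Mei did not control Oakfield before and does after, so the clause is triggered.

Yes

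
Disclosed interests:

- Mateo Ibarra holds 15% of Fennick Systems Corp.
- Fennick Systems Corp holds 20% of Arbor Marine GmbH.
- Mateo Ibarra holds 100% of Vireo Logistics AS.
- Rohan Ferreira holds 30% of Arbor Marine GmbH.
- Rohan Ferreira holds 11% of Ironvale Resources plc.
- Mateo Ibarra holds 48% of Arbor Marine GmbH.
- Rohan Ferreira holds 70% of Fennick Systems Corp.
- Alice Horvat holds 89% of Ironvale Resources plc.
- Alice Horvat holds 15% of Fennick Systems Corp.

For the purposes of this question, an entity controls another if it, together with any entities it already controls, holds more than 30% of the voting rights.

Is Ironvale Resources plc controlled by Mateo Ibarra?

No

Mateo holds 100% of Vireo, so Mateo controls Vireo.
Mateo holds 48% of Arbor, so Mateo controls Arbor.
Neither Mateo nor any entity Mateo controls holds any voting interest in Ironvale.
So Mateo does not control Ironvale.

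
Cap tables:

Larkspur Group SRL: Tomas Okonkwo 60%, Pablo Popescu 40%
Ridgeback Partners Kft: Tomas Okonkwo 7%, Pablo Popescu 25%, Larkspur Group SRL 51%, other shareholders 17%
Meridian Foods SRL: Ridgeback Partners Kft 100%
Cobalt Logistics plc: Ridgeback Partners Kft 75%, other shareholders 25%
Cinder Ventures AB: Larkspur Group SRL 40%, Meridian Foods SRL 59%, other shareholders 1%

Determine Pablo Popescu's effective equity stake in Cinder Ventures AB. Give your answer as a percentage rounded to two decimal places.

Pablo reaches Cinder along 3 paths.
Via Larkspur: 40% × 40% = 16%.
Via Ridgeback → Meridian: 25% × 100% × 59% = 14.75%.
Via Larkspur → Ridgeback → Meridian: 40% × 51% × 100% × 59% = 12.036%.
Total: 16% + 14.75% + 12.036% = 42.786%.
Rounded: 42.79%.

42.79%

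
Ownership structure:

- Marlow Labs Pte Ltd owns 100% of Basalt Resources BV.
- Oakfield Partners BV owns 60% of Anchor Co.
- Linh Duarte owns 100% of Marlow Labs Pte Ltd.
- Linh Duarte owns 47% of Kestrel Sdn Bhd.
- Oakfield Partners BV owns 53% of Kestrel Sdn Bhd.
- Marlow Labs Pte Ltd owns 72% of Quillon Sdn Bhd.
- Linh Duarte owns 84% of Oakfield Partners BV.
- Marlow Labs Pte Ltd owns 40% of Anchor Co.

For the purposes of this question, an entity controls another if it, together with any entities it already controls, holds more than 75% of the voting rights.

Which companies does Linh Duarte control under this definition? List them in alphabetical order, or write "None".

Anchor Co, Basalt Resources BV, Kestrel Sdn Bhd, Marlow Labs Pte Ltd, Oakfield Partners BV

Linh holds 100% of Marlow, so Linh controls Marlow.
Linh holds 84% of Oakfield, so Linh controls Oakfield.
Oakfield and Linh together hold 53% + 47% = 100% of Kestrel, so Linh controls Kestrel.
Marlow holds 100% of Basalt, so Linh controls Basalt.
Oakfield and Marlow together hold 60% + 40% = 100% of Anchor, so Linh controls Anchor.
No other company's threshold is met.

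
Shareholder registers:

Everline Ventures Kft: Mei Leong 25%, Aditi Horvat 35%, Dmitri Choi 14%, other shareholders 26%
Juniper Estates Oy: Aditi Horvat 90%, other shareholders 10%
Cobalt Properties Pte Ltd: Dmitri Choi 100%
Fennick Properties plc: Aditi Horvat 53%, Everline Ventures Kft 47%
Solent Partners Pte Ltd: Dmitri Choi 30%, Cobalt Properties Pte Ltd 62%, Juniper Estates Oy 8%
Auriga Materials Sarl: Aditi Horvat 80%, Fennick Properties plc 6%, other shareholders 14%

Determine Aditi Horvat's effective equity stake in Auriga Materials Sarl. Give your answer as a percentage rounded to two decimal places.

Aditi reaches Auriga along 3 paths.
Direct stake: 80% = 80%.
Via Fennick: 53% × 6% = 3.18%.
Via Everline → Fennick: 35% × 47% × 6% = 0.987%.
Total: 80% + 3.18% + 0.987% = 84.167%.
Rounded: 84.17%.

84.17%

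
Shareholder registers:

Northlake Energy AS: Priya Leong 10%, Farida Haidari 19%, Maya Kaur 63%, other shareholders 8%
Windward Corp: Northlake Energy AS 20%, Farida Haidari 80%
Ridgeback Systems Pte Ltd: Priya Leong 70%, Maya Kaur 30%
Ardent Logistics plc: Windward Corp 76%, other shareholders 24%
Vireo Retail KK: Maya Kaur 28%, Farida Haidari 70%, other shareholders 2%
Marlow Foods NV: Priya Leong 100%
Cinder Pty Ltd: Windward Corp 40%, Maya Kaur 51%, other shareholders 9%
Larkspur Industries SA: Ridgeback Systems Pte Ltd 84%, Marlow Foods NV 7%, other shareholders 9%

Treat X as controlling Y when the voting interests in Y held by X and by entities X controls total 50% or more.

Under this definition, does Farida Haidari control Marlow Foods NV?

Farida holds 80% of Windward, so Farida controls Windward.
Windward holds 76% of Ardent, so Farida controls Ardent.
Farida holds 70% of Vireo, so Farida controls Vireo.
Neither Farida nor any entity Farida controls holds any voting interest in Marlow.
So Farida does not control Marlow.

No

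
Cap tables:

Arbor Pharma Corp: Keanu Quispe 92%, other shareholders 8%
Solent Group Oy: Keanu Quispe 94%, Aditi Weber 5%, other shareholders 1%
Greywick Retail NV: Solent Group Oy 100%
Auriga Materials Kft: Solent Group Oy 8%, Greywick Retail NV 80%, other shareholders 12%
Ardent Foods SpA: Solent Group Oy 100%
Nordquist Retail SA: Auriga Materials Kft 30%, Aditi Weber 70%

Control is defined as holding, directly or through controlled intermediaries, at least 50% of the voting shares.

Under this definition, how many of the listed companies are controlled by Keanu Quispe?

5

Keanu holds 92% of Arbor, so Keanu controls Arbor.
Keanu holds 94% of Solent, so Keanu controls Solent.
Solent holds 100% of Greywick, so Keanu controls Greywick.
Solent and Greywick together hold 8% + 80% = 88% of Auriga, so Keanu controls Auriga.
Solent holds 100% of Ardent, so Keanu controls Ardent.
No other company's threshold is met.
Keanu controls 5 companies.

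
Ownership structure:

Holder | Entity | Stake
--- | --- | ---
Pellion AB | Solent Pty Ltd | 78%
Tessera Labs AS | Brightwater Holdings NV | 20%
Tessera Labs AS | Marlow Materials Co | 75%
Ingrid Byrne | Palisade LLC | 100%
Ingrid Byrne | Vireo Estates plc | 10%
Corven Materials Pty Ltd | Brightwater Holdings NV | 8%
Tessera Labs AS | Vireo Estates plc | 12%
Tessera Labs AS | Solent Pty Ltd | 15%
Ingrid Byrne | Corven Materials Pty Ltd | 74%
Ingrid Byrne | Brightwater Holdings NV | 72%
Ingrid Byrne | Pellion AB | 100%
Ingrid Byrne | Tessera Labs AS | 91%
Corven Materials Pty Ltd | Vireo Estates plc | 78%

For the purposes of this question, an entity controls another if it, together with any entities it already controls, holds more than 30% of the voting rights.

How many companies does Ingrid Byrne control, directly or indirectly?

8

Ingrid holds 100% of Pellion, so Ingrid controls Pellion.
Ingrid holds 74% of Corven, so Ingrid controls Corven.
Ingrid holds 91% of Tessera, so Ingrid controls Tessera.
Ingrid and Corven and Tessera together hold 10% + 78% + 12% = 100% of Vireo, so Ingrid controls Vireo.
Tessera holds 75% of Marlow, so Ingrid controls Marlow.
Tessera and Corven and Ingrid together hold 20% + 8% + 72% = 100% of Brightwater, so Ingrid controls Brightwater.
Tessera and Pellion together hold 15% + 78% = 93% of Solent, so Ingrid controls Solent.
Ingrid holds 100% of Palisade, so Ingrid controls Palisade.
Ingrid controls 8 companies.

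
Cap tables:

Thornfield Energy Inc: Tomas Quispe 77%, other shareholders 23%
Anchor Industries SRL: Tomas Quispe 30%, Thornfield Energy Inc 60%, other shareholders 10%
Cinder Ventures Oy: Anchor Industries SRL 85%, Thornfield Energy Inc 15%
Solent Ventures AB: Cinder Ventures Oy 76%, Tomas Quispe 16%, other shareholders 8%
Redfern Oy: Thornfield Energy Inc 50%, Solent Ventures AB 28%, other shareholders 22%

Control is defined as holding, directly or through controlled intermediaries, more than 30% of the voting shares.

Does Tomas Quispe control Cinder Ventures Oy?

Tomas holds 77% of Thornfield, so Tomas controls Thornfield.
Tomas and Thornfield together hold 30% + 60% = 90% of Anchor, so Tomas controls Anchor.
Anchor and Thornfield together hold 85% + 15% = 100% of Cinder, so Tomas controls Cinder.

Yes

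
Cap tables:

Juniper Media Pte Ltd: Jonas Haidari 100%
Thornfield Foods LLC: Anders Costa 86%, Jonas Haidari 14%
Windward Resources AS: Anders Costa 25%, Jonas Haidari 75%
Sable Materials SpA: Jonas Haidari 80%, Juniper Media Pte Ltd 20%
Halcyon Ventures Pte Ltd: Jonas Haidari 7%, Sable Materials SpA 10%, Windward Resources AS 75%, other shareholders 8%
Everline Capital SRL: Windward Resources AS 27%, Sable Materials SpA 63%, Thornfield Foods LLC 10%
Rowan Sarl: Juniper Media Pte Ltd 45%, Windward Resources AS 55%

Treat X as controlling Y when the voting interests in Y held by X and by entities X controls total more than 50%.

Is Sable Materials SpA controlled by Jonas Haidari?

Jonas holds 100% of Juniper, so Jonas controls Juniper.
Jonas and Juniper together hold 80% + 20% = 100% of Sable, so Jonas controls Sable.

Yes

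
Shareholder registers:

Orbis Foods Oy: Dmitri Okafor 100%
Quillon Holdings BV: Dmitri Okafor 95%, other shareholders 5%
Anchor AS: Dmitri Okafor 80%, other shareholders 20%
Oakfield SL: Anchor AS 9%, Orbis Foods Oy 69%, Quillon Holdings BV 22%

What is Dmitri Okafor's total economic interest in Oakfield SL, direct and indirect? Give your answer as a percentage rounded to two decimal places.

97.10%

Dmitri reaches Oakfield along 3 paths.
Via Anchor: 80% × 9% = 7.2%.
Via Orbis: 100% × 69% = 69%.
Via Quillon: 95% × 22% = 20.9%.
Total: 7.2% + 69% + 20.9% = 97.1%.
Rounded: 97.10%.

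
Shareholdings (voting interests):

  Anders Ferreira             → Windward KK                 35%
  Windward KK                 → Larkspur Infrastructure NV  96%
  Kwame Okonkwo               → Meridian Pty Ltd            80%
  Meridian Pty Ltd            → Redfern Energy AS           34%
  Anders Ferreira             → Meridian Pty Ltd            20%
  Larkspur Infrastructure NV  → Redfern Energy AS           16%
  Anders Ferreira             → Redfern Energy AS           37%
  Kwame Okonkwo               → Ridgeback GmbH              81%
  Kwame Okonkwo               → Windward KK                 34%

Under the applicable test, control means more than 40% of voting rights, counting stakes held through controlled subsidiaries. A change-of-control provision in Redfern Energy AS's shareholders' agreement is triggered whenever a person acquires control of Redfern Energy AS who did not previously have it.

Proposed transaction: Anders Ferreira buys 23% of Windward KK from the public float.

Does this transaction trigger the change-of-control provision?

The purchase changes only Anders's holdings, so Anders is the only person who could newly come to control Redfern.
Anders's largest direct stake is 37% in Redfern, which does not meet the threshold, so Anders controls no company.
In Redfern, Anders's side holds only 37%, not > 40%.
So before the transaction, Anders does not control Redfern.
After the purchase, Anders's direct stake in Windward rises to 35% + 23% = 58%.
Anders holds 58% of Windward, so Anders controls Windward.
Windward holds 96% of Larkspur, so Anders controls Larkspur.
Larkspur and Anders together hold 16% + 37% = 53% of Redfern, so Anders controls Redfern.
Anders did not control Redfern before and does after, so the clause is triggered.

Yes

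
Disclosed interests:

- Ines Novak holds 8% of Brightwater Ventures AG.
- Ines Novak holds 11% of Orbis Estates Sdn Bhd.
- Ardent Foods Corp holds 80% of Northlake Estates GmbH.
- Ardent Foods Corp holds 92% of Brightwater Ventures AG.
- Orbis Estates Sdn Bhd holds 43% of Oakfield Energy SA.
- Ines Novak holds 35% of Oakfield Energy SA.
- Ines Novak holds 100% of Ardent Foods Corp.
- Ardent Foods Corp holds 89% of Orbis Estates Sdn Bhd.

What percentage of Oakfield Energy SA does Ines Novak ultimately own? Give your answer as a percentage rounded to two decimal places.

Ines reaches Oakfield along 3 paths.
Via Orbis: 11% × 43% = 4.73%.
Via Ardent → Orbis: 100% × 89% × 43% = 38.27%.
Direct stake: 35% = 35%.
Total: 4.73% + 38.27% + 35% = 78%.
Rounded: 78.00%.

78.00%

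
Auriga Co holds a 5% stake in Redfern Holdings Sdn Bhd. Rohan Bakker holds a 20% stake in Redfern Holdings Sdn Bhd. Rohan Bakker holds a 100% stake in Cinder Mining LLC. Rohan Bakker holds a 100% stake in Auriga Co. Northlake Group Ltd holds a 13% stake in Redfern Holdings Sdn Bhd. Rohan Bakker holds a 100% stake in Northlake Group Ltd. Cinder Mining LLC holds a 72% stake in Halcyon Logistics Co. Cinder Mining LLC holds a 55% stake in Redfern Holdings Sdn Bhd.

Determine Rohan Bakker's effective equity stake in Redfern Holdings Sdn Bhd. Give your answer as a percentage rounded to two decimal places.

Rohan reaches Redfern along 4 paths.
Via Northlake: 100% × 13% = 13%.
Via Cinder: 100% × 55% = 55%.
Direct stake: 20% = 20%.
Via Auriga: 100% × 5% = 5%.
Total: 13% + 55% + 20% + 5% = 93%.
Rounded: 93.00%.

93.00%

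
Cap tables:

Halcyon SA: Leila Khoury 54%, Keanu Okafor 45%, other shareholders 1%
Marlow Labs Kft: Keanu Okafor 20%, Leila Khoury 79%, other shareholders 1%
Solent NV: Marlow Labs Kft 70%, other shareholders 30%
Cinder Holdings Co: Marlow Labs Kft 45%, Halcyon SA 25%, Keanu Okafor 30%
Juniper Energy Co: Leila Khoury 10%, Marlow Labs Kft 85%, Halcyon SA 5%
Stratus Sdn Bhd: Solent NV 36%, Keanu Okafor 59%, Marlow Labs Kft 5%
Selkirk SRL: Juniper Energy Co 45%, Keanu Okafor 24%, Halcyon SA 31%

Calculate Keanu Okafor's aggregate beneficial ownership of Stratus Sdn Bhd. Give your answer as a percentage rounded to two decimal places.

65.04%

Keanu reaches Stratus along 3 paths.
Via Marlow → Solent: 20% × 70% × 36% = 5.04%.
Direct stake: 59% = 59%.
Via Marlow: 20% × 5% = 1%.
Total: 5.04% + 59% + 1% = 65.04%.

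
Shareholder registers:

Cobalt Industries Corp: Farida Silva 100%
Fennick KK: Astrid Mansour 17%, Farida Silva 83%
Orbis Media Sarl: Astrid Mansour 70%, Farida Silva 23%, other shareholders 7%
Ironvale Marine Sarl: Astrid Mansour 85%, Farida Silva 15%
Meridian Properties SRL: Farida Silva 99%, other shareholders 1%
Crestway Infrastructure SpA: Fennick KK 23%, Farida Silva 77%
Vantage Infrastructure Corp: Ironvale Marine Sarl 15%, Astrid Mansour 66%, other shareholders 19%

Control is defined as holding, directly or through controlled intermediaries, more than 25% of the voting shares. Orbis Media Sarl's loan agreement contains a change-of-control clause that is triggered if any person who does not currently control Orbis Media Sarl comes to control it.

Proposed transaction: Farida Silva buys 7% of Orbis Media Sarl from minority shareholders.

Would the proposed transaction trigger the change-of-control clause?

The purchase changes only Farida's holdings, so Farida is the only person who could newly come to control Orbis.
Farida holds 100% of Cobalt, so Farida controls Cobalt.
Farida holds 83% of Fennick, so Farida controls Fennick.
Farida holds 99% of Meridian, so Farida controls Meridian.
Fennick and Farida together hold 23% + 77% = 100% of Crestway, so Farida controls Crestway.
In Orbis, Farida's side holds only 23%, not > 25%.
So before the transaction, Farida does not control Orbis.
After the purchase, Farida's direct stake in Orbis rises to 23% + 7% = 30%.
Farida holds 30% of Orbis, so Farida controls Orbis.
Farida did not control Orbis before and does after, so the clause is triggered.

Yes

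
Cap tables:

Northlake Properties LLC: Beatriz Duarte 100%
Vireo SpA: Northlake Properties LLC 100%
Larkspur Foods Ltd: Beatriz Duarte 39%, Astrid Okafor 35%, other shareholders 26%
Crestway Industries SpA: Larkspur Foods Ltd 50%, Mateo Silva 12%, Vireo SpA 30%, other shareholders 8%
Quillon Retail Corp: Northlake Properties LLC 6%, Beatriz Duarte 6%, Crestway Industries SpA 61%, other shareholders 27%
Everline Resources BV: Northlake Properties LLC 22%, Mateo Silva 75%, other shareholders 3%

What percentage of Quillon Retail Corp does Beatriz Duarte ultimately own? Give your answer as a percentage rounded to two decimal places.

42.20%

Beatriz reaches Quillon along 4 paths.
Via Northlake: 100% × 6% = 6%.
Direct stake: 6% = 6%.
Via Larkspur → Crestway: 39% × 50% × 61% = 11.895%.
Via Northlake → Vireo → Crestway: 100% × 100% × 30% × 61% = 18.3%.
Total: 6% + 6% + 11.895% + 18.3% = 42.195%.
Rounded: 42.20%.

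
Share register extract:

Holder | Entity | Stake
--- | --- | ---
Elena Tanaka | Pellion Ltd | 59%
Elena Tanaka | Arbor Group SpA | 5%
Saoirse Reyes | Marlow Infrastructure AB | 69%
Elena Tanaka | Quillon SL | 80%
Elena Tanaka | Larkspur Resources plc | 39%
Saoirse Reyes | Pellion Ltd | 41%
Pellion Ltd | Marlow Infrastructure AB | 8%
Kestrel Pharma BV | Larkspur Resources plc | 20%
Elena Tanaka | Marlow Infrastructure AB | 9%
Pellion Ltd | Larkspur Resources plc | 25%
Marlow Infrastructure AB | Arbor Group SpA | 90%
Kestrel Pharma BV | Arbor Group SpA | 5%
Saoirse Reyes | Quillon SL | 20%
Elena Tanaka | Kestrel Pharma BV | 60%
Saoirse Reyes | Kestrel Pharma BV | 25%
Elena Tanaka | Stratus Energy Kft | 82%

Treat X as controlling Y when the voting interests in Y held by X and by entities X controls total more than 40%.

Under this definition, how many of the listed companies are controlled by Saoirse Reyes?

Saoirse holds 41% of Pellion, so Saoirse controls Pellion.
Pellion and Saoirse together hold 8% + 69% = 77% of Marlow, so Saoirse controls Marlow.
Marlow holds 90% of Arbor, so Saoirse controls Arbor.
No other company's threshold is met.
Saoirse controls 3 companies.

3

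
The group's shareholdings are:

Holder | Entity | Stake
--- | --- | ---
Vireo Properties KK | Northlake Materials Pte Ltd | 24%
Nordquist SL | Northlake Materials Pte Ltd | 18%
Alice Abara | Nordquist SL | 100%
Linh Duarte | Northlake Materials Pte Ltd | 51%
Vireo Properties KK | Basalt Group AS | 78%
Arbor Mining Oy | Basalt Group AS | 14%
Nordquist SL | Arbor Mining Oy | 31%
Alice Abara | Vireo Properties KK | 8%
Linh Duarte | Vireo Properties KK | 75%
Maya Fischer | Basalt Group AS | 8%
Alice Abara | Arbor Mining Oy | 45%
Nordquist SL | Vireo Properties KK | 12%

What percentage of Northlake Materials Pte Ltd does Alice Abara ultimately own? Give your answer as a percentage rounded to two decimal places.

Alice reaches Northlake along 3 paths.
Via Nordquist → Vireo: 100% × 12% × 24% = 2.88%.
Via Vireo: 8% × 24% = 1.92%.
Via Nordquist: 100% × 18% = 18%.
Total: 2.88% + 1.92% + 18% = 22.8%.
Rounded: 22.80%.

22.80%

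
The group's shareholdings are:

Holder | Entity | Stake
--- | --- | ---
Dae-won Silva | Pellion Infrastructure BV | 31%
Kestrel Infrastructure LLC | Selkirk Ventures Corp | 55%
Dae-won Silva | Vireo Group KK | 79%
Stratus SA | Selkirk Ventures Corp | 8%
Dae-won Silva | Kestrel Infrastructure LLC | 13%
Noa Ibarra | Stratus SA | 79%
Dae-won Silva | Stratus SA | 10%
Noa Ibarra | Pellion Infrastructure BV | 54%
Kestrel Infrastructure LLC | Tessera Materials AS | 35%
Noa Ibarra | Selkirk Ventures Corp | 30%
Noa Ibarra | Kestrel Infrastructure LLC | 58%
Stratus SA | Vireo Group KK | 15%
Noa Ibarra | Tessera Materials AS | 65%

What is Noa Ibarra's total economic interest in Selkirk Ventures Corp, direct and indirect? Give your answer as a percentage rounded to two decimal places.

Noa reaches Selkirk along 3 paths.
Via Stratus: 79% × 8% = 6.32%.
Direct stake: 30% = 30%.
Via Kestrel: 58% × 55% = 31.9%.
Total: 6.32% + 30% + 31.9% = 68.22%.

68.22%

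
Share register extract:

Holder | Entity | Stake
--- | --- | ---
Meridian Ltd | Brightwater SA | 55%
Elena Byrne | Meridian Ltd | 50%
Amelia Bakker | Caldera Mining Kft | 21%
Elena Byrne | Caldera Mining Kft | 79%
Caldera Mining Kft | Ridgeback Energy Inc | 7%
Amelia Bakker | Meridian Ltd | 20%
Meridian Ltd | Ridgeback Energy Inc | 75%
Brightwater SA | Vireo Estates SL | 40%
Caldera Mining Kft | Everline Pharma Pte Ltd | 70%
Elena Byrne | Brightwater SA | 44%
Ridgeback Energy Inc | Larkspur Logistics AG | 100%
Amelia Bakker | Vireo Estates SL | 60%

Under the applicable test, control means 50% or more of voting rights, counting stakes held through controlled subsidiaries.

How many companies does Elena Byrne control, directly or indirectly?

6

Elena holds 50% of Meridian, so Elena controls Meridian.
Elena holds 79% of Caldera, so Elena controls Caldera.
Meridian and Caldera together hold 75% + 7% = 82% of Ridgeback, so Elena controls Ridgeback.
Ridgeback holds 100% of Larkspur, so Elena controls Larkspur.
Elena and Meridian together hold 44% + 55% = 99% of Brightwater, so Elena controls Brightwater.
Caldera holds 70% of Everline, so Elena controls Everline.
No other company's threshold is met.
Elena controls 6 companies.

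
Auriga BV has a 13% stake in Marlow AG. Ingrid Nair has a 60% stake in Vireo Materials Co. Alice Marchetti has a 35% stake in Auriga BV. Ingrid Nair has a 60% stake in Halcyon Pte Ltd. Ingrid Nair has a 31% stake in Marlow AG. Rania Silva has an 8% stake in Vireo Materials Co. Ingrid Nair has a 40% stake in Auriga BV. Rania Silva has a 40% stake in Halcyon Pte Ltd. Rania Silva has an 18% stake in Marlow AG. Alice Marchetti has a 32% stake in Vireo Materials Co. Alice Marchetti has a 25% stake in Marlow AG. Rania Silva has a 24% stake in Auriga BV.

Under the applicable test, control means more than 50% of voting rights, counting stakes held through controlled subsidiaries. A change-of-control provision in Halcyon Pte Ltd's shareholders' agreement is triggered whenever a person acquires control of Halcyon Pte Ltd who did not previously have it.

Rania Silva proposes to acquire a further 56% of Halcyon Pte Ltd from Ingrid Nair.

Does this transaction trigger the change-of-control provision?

The purchase adds only to Rania's holdings (Ingrid's stake shrinks), so Rania is the only person who could newly come to control Halcyon.
Rania's largest direct stake is 40% in Halcyon, which does not meet the threshold, so Rania controls no company.
In Halcyon, Rania's side holds only 40%, not > 50%.
So before the transaction, Rania does not control Halcyon.
After the purchase, Rania's direct stake in Halcyon rises to 40% + 56% = 96%, and Ingrid's stake falls to 4%.
Rania holds 96% of Halcyon, so Rania controls Halcyon.
Rania did not control Halcyon before and does after, so the clause is triggered.

Yes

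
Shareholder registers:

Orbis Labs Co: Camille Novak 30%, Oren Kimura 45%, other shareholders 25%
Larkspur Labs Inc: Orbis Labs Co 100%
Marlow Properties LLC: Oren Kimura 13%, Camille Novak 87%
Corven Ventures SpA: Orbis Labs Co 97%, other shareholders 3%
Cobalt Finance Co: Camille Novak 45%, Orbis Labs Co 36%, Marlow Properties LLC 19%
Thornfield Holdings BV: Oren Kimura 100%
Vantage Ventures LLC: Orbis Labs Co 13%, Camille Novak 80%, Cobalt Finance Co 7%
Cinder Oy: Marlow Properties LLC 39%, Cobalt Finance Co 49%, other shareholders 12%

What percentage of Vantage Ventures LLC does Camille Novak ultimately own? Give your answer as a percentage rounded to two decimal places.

88.96%

Camille reaches Vantage along 5 paths.
Via Orbis: 30% × 13% = 3.9%.
Direct stake: 80% = 80%.
Via Cobalt: 45% × 7% = 3.15%.
Via Orbis → Cobalt: 30% × 36% × 7% = 0.756%.
Via Marlow → Cobalt: 87% × 19% × 7% = 1.1571%.
Total: 3.9% + 80% + 3.15% + 0.756% + 1.1571% = 88.9631%.
Rounded: 88.96%.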